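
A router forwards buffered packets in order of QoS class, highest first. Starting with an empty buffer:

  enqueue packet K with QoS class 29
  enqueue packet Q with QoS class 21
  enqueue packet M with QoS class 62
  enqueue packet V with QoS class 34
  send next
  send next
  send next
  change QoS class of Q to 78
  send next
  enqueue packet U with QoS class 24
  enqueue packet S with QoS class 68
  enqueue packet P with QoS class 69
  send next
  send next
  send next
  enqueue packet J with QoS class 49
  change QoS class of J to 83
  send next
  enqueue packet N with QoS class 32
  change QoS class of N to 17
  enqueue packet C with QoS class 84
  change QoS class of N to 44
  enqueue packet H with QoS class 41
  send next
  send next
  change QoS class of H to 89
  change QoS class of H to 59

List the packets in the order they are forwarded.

M → V → K → Q → P → S → U → J → C → N

add K (QoS class 29) → {K:29}
add Q (QoS class 21) → {K:29, Q:21}
add M (QoS class 62) → {M:62, K:29, Q:21}
add V (QoS class 34) → {M:62, V:34, K:29, Q:21}
send next → M; now {V:34, K:29, Q:21}
send next → V; now {K:29, Q:21}
send next → K; now {Q:21}
update Q to QoS class 78 → {Q:78}
send next → Q; now {}
add U (QoS class 24) → {U:24}
add S (QoS class 68) → {S:68, U:24}
add P (QoS class 69) → {P:69, S:68, U:24}
send next → P; now {S:68, U:24}
send next → S; now {U:24}
send next → U; now {}
add J (QoS class 49) → {J:49}
update J to QoS class 83 → {J:83}
send next → J; now {}
add N (QoS class 32) → {N:32}
update N to QoS class 17 → {N:17}
add C (QoS class 84) → {C:84, N:17}
update N to QoS class 44 → {C:84, N:44}
add H (QoS class 41) → {C:84, N:44, H:41}
send next → C; now {N:44, H:41}
send next → N; now {H:41}
update H to QoS class 89 → {H:89}
update H to QoS class 59 → {H:59}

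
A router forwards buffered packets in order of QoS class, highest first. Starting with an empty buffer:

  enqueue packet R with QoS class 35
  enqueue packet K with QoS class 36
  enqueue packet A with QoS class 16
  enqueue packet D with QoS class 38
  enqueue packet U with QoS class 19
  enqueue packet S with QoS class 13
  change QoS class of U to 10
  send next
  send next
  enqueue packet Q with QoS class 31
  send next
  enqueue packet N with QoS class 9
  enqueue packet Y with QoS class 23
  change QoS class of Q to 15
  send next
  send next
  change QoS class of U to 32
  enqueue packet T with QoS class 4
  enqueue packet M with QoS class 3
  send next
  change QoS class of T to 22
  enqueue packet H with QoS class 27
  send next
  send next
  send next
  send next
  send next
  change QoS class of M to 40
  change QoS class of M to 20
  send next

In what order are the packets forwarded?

add R (QoS class 35) → {R:35}
add K (QoS class 36) → {K:36, R:35}
add A (QoS class 16) → {K:36, R:35, A:16}
add D (QoS class 38) → {D:38, K:36, R:35, A:16}
add U (QoS class 19) → {D:38, K:36, R:35, U:19, A:16}
add S (QoS class 13) → {D:38, K:36, R:35, U:19, A:16, S:13}
update U to QoS class 10 → {D:38, K:36, R:35, A:16, S:13, U:10}
send next → D; now {K:36, R:35, A:16, S:13, U:10}
send next → K; now {R:35, A:16, S:13, U:10}
add Q (QoS class 31) → {R:35, Q:31, A:16, S:13, U:10}
send next → R; now {Q:31, A:16, S:13, U:10}
add N (QoS class 9) → {Q:31, A:16, S:13, U:10, N:9}
add Y (QoS class 23) → {Q:31, Y:23, A:16, S:13, U:10, N:9}
update Q to QoS class 15 → {Y:23, A:16, Q:15, S:13, U:10, N:9}
send next → Y; now {A:16, Q:15, S:13, U:10, N:9}
send next → A; now {Q:15, S:13, U:10, N:9}
update U to QoS class 32 → {U:32, Q:15, S:13, N:9}
add T (QoS class 4) → {U:32, Q:15, S:13, N:9, T:4}
add M (QoS class 3) → {U:32, Q:15, S:13, N:9, T:4, M:3}
send next → U; now {Q:15, S:13, N:9, T:4, M:3}
update T to QoS class 22 → {T:22, Q:15, S:13, N:9, M:3}
add H (QoS class 27) → {H:27, T:22, Q:15, S:13, N:9, M:3}
send next → H; now {T:22, Q:15, S:13, N:9, M:3}
send next → T; now {Q:15, S:13, N:9, M:3}
send next → Q; now {S:13, N:9, M:3}
send next → S; now {N:9, M:3}
send next → N; now {M:3}
update M to QoS class 40 → {M:40}
update M to QoS class 20 → {M:20}
send next → M; now {}

[D, K, R, Y, A, U, H, T, Q, S, N, M]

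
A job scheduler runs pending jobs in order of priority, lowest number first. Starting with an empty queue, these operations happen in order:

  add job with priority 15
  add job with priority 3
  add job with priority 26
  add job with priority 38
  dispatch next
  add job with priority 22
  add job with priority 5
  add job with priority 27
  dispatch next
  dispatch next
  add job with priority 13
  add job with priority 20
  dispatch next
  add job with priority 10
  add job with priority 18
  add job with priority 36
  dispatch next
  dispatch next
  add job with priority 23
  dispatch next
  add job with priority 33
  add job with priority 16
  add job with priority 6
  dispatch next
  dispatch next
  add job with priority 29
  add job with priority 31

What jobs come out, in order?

3 → 5 → 15 → 13 → 10 → 18 → 20 → 6 → 16

insert 15 → {15}
insert 3 → {3, 15}
insert 26 → {3, 15, 26}
insert 38 → {3, 15, 26, 38}
dispatch next → 3; now {15, 26, 38}
insert 22 → {15, 22, 26, 38}
insert 5 → {5, 15, 22, 26, 38}
insert 27 → {5, 15, 22, 26, 27, 38}
dispatch next → 5; now {15, 22, 26, 27, 38}
dispatch next → 15; now {22, 26, 27, 38}
insert 13 → {13, 22, 26, 27, 38}
insert 20 → {13, 20, 22, 26, 27, 38}
dispatch next → 13; now {20, 22, 26, 27, 38}
insert 10 → {10, 20, 22, 26, 27, 38}
insert 18 → {10, 18, 20, 22, 26, 27, 38}
insert 36 → {10, 18, 20, 22, 26, 27, 36, 38}
dispatch next → 10; now {18, 20, 22, 26, 27, 36, 38}
dispatch next → 18; now {20, 22, 26, 27, 36, 38}
insert 23 → {20, 22, 23, 26, 27, 36, 38}
dispatch next → 20; now {22, 23, 26, 27, 36, 38}
insert 33 → {22, 23, 26, 27, 33, 36, 38}
insert 16 → {16, 22, 23, 26, 27, 33, 36, 38}
insert 6 → {6, 16, 22, 23, 26, 27, 33, 36, 38}
dispatch next → 6; now {16, 22, 23, 26, 27, 33, 36, 38}
dispatch next → 16; now {22, 23, 26, 27, 33, 36, 38}
insert 29 → {22, 23, 26, 27, 29, 33, 36, 38}
insert 31 → {22, 23, 26, 27, 29, 31, 33, 36, 38}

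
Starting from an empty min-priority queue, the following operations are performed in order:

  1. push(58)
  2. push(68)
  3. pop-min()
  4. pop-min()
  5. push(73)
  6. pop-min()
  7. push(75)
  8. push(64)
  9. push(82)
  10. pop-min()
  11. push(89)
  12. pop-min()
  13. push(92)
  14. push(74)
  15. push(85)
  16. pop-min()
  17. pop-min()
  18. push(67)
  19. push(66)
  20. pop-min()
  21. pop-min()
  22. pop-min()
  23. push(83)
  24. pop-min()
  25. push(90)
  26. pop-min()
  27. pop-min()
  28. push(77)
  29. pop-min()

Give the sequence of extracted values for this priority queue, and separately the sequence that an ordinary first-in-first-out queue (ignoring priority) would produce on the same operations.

insert 58 → {58}
insert 68 → {58, 68}
pop-min → 58; now {68}
pop-min → 68; now {}
insert 73 → {73}
pop-min → 73; now {}
insert 75 → {75}
insert 64 → {64, 75}
insert 82 → {64, 75, 82}
pop-min → 64; now {75, 82}
insert 89 → {75, 82, 89}
pop-min → 75; now {82, 89}
insert 92 → {82, 89, 92}
insert 74 → {74, 82, 89, 92}
insert 85 → {74, 82, 85, 89, 92}
pop-min → 74; now {82, 85, 89, 92}
pop-min → 82; now {85, 89, 92}
insert 67 → {67, 85, 89, 92}
insert 66 → {66, 67, 85, 89, 92}
pop-min → 66; now {67, 85, 89, 92}
pop-min → 67; now {85, 89, 92}
pop-min → 85; now {89, 92}
insert 83 → {83, 89, 92}
pop-min → 83; now {89, 92}
insert 90 → {89, 90, 92}
pop-min → 89; now {90, 92}
pop-min → 90; now {92}
insert 77 → {77, 92}
pop-min → 77; now {92}

priority queue: 58, 68, 73, 64, 75, 74, 82, 66, 67, 85, 83, 89, 90, 77; FIFO queue: [58, 68, 73, 75, 64, 82, 89, 92, 74, 85, 67, 66, 83, 90]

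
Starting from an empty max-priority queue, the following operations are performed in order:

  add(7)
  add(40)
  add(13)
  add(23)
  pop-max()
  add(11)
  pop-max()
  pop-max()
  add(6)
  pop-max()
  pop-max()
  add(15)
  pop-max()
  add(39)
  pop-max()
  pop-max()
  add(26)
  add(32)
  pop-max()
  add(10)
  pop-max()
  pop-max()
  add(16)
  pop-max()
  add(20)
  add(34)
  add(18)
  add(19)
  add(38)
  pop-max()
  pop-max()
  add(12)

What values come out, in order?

insert 7 → {7}
insert 40 → {40, 7}
insert 13 → {40, 13, 7}
insert 23 → {40, 23, 13, 7}
pop-max → 40; now {23, 13, 7}
insert 11 → {23, 13, 11, 7}
pop-max → 23; now {13, 11, 7}
pop-max → 13; now {11, 7}
insert 6 → {11, 7, 6}
pop-max → 11; now {7, 6}
pop-max → 7; now {6}
insert 15 → {15, 6}
pop-max → 15; now {6}
insert 39 → {39, 6}
pop-max → 39; now {6}
pop-max → 6; now {}
insert 26 → {26}
insert 32 → {32, 26}
pop-max → 32; now {26}
insert 10 → {26, 10}
pop-max → 26; now {10}
pop-max → 10; now {}
insert 16 → {16}
pop-max → 16; now {}
insert 20 → {20}
insert 34 → {34, 20}
insert 18 → {34, 20, 18}
insert 19 → {34, 20, 19, 18}
insert 38 → {38, 34, 20, 19, 18}
pop-max → 38; now {34, 20, 19, 18}
pop-max → 34; now {20, 19, 18}
insert 12 → {20, 19, 18, 12}

[40, 23, 13, 11, 7, 15, 39, 6, 32, 26, 10, 16, 38, 34]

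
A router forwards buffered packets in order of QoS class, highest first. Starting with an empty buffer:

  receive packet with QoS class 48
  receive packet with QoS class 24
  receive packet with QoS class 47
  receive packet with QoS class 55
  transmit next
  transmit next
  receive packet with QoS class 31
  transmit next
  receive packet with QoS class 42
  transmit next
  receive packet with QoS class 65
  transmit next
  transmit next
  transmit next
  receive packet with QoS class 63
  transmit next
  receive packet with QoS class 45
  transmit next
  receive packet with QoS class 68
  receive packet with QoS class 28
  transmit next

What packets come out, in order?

55, 48, 47, 42, 65, 31, 24, 63, 45, 68

insert 48 → {48}
insert 24 → {48, 24}
insert 47 → {48, 47, 24}
insert 55 → {55, 48, 47, 24}
transmit next → 55; now {48, 47, 24}
transmit next → 48; now {47, 24}
insert 31 → {47, 31, 24}
transmit next → 47; now {31, 24}
insert 42 → {42, 31, 24}
transmit next → 42; now {31, 24}
insert 65 → {65, 31, 24}
transmit next → 65; now {31, 24}
transmit next → 31; now {24}
transmit next → 24; now {}
insert 63 → {63}
transmit next → 63; now {}
insert 45 → {45}
transmit next → 45; now {}
insert 68 → {68}
insert 28 → {68, 28}
transmit next → 68; now {28}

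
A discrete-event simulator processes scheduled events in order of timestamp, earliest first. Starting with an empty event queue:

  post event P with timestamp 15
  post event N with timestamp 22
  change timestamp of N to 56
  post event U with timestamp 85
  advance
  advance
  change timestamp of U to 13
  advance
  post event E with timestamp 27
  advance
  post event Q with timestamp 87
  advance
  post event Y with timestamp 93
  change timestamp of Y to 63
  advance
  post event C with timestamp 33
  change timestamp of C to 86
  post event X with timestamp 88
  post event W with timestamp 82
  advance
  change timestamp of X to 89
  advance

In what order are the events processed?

P, N, U, E, Q, Y, W, C

add P (timestamp 15) → {P:15}
add N (timestamp 22) → {P:15, N:22}
update N to timestamp 56 → {P:15, N:56}
add U (timestamp 85) → {P:15, N:56, U:85}
advance → P; now {N:56, U:85}
advance → N; now {U:85}
update U to timestamp 13 → {U:13}
advance → U; now {}
add E (timestamp 27) → {E:27}
advance → E; now {}
add Q (timestamp 87) → {Q:87}
advance → Q; now {}
add Y (timestamp 93) → {Y:93}
update Y to timestamp 63 → {Y:63}
advance → Y; now {}
add C (timestamp 33) → {C:33}
update C to timestamp 86 → {C:86}
add X (timestamp 88) → {C:86, X:88}
add W (timestamp 82) → {W:82, C:86, X:88}
advance → W; now {C:86, X:88}
update X to timestamp 89 → {C:86, X:89}
advance → C; now {X:89}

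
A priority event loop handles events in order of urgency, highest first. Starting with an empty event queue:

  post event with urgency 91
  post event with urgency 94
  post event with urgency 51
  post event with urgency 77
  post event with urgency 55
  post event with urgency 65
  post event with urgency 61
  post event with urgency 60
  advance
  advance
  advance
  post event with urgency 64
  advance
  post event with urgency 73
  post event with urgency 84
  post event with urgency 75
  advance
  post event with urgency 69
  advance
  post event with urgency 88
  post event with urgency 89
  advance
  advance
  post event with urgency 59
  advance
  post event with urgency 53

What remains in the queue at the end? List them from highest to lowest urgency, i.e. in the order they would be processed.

69 → 64 → 61 → 60 → 59 → 55 → 53 → 51

insert 91 → {91}
insert 94 → {94, 91}
insert 51 → {94, 91, 51}
insert 77 → {94, 91, 77, 51}
insert 55 → {94, 91, 77, 55, 51}
insert 65 → {94, 91, 77, 65, 55, 51}
insert 61 → {94, 91, 77, 65, 61, 55, 51}
insert 60 → {94, 91, 77, 65, 61, 60, 55, 51}
advance → 94; now {91, 77, 65, 61, 60, 55, 51}
advance → 91; now {77, 65, 61, 60, 55, 51}
advance → 77; now {65, 61, 60, 55, 51}
insert 64 → {65, 64, 61, 60, 55, 51}
advance → 65; now {64, 61, 60, 55, 51}
insert 73 → {73, 64, 61, 60, 55, 51}
insert 84 → {84, 73, 64, 61, 60, 55, 51}
insert 75 → {84, 75, 73, 64, 61, 60, 55, 51}
advance → 84; now {75, 73, 64, 61, 60, 55, 51}
insert 69 → {75, 73, 69, 64, 61, 60, 55, 51}
advance → 75; now {73, 69, 64, 61, 60, 55, 51}
insert 88 → {88, 73, 69, 64, 61, 60, 55, 51}
insert 89 → {89, 88, 73, 69, 64, 61, 60, 55, 51}
advance → 89; now {88, 73, 69, 64, 61, 60, 55, 51}
advance → 88; now {73, 69, 64, 61, 60, 55, 51}
insert 59 → {73, 69, 64, 61, 60, 59, 55, 51}
advance → 73; now {69, 64, 61, 60, 59, 55, 51}
insert 53 → {69, 64, 61, 60, 59, 55, 53, 51}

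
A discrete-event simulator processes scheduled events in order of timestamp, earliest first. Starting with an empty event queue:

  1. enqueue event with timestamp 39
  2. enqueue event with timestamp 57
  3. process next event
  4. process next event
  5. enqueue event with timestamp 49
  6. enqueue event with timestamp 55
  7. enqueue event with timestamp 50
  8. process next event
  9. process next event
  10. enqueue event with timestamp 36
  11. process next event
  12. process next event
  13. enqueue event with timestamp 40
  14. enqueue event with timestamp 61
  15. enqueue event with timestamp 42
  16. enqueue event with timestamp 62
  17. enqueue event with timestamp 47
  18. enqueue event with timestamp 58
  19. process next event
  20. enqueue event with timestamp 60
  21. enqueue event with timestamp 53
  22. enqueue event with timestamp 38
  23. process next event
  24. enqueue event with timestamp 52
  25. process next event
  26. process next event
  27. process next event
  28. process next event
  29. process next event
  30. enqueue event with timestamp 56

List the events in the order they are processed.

[39, 57, 49, 50, 36, 55, 40, 38, 42, 47, 52, 53, 58]

insert 39 → {39}
insert 57 → {39, 57}
process next event → 39; now {57}
process next event → 57; now {}
insert 49 → {49}
insert 55 → {49, 55}
insert 50 → {49, 50, 55}
process next event → 49; now {50, 55}
process next event → 50; now {55}
insert 36 → {36, 55}
process next event → 36; now {55}
process next event → 55; now {}
insert 40 → {40}
insert 61 → {40, 61}
insert 42 → {40, 42, 61}
insert 62 → {40, 42, 61, 62}
insert 47 → {40, 42, 47, 61, 62}
insert 58 → {40, 42, 47, 58, 61, 62}
process next event → 40; now {42, 47, 58, 61, 62}
insert 60 → {42, 47, 58, 60, 61, 62}
insert 53 → {42, 47, 53, 58, 60, 61, 62}
insert 38 → {38, 42, 47, 53, 58, 60, 61, 62}
process next event → 38; now {42, 47, 53, 58, 60, 61, 62}
insert 52 → {42, 47, 52, 53, 58, 60, 61, 62}
process next event → 42; now {47, 52, 53, 58, 60, 61, 62}
process next event → 47; now {52, 53, 58, 60, 61, 62}
process next event → 52; now {53, 58, 60, 61, 62}
process next event → 53; now {58, 60, 61, 62}
process next event → 58; now {60, 61, 62}
insert 56 → {56, 60, 61, 62}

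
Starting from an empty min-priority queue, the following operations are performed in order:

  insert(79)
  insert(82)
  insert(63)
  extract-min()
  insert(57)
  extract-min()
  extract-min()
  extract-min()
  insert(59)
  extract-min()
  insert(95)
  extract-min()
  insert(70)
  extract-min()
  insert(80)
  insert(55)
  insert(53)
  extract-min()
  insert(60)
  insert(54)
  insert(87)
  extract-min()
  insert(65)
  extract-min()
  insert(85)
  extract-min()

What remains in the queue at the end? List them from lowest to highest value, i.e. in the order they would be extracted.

65 → 80 → 85 → 87

insert 79 → {79}
insert 82 → {79, 82}
insert 63 → {63, 79, 82}
extract-min → 63; now {79, 82}
insert 57 → {57, 79, 82}
extract-min → 57; now {79, 82}
extract-min → 79; now {82}
extract-min → 82; now {}
insert 59 → {59}
extract-min → 59; now {}
insert 95 → {95}
extract-min → 95; now {}
insert 70 → {70}
extract-min → 70; now {}
insert 80 → {80}
insert 55 → {55, 80}
insert 53 → {53, 55, 80}
extract-min → 53; now {55, 80}
insert 60 → {55, 60, 80}
insert 54 → {54, 55, 60, 80}
insert 87 → {54, 55, 60, 80, 87}
extract-min → 54; now {55, 60, 80, 87}
insert 65 → {55, 60, 65, 80, 87}
extract-min → 55; now {60, 65, 80, 87}
insert 85 → {60, 65, 80, 85, 87}
extract-min → 60; now {65, 80, 85, 87}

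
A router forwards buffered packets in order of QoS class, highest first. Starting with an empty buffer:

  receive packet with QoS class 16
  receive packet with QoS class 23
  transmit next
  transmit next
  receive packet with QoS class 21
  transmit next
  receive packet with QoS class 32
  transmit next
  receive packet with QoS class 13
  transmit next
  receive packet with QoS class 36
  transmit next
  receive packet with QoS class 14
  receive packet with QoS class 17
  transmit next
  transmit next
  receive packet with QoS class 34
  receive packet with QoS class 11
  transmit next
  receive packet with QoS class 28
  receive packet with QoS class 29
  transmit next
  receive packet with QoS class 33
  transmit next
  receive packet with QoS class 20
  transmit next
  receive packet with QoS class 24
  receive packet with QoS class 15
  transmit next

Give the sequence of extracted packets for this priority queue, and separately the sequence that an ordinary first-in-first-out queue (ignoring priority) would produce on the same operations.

priority queue: 23 → 16 → 21 → 32 → 13 → 36 → 17 → 14 → 34 → 29 → 33 → 28 → 24; FIFO queue: 16, 23, 21, 32, 13, 36, 14, 17, 34, 11, 28, 29, 33

insert 16 → {16}
insert 23 → {23, 16}
transmit next → 23; now {16}
transmit next → 16; now {}
insert 21 → {21}
transmit next → 21; now {}
insert 32 → {32}
transmit next → 32; now {}
insert 13 → {13}
transmit next → 13; now {}
insert 36 → {36}
transmit next → 36; now {}
insert 14 → {14}
insert 17 → {17, 14}
transmit next → 17; now {14}
transmit next → 14; now {}
insert 34 → {34}
insert 11 → {34, 11}
transmit next → 34; now {11}
insert 28 → {28, 11}
insert 29 → {29, 28, 11}
transmit next → 29; now {28, 11}
insert 33 → {33, 28, 11}
transmit next → 33; now {28, 11}
insert 20 → {28, 20, 11}
transmit next → 28; now {20, 11}
insert 24 → {24, 20, 11}
insert 15 → {24, 20, 15, 11}
transmit next → 24; now {20, 15, 11}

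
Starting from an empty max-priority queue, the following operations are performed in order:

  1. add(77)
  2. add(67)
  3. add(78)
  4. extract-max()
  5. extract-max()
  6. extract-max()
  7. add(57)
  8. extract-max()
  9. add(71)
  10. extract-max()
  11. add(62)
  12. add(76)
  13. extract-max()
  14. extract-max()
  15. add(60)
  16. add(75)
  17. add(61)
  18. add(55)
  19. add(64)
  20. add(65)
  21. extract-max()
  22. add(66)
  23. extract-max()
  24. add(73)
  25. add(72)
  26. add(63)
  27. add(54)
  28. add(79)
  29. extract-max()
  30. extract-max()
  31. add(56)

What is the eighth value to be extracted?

insert 77 → {77}
insert 67 → {77, 67}
insert 78 → {78, 77, 67}
extract-max → 78; now {77, 67}
extract-max → 77; now {67}
extract-max → 67; now {}
insert 57 → {57}
extract-max → 57; now {}
insert 71 → {71}
extract-max → 71; now {}
insert 62 → {62}
insert 76 → {76, 62}
extract-max → 76; now {62}
extract-max → 62; now {}
insert 60 → {60}
insert 75 → {75, 60}
insert 61 → {75, 61, 60}
insert 55 → {75, 61, 60, 55}
insert 64 → {75, 64, 61, 60, 55}
insert 65 → {75, 65, 64, 61, 60, 55}
extract-max → 75; now {65, 64, 61, 60, 55}
insert 66 → {66, 65, 64, 61, 60, 55}
extract-max → 66; now {65, 64, 61, 60, 55}
insert 73 → {73, 65, 64, 61, 60, 55}
insert 72 → {73, 72, 65, 64, 61, 60, 55}
insert 63 → {73, 72, 65, 64, 63, 61, 60, 55}
insert 54 → {73, 72, 65, 64, 63, 61, 60, 55, 54}
insert 79 → {79, 73, 72, 65, 64, 63, 61, 60, 55, 54}
extract-max → 79; now {73, 72, 65, 64, 63, 61, 60, 55, 54}
extract-max → 73; now {72, 65, 64, 63, 61, 60, 55, 54}
insert 56 → {72, 65, 64, 63, 61, 60, 56, 55, 54}

75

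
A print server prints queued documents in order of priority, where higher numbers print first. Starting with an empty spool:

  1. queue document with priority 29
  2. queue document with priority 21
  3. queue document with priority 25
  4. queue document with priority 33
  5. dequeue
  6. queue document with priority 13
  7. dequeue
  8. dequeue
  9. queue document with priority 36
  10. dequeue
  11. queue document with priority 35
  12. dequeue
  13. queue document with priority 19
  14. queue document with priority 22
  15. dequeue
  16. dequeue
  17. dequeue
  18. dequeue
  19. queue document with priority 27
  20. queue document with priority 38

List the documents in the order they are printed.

insert 29 → {29}
insert 21 → {29, 21}
insert 25 → {29, 25, 21}
insert 33 → {33, 29, 25, 21}
dequeue → 33; now {29, 25, 21}
insert 13 → {29, 25, 21, 13}
dequeue → 29; now {25, 21, 13}
dequeue → 25; now {21, 13}
insert 36 → {36, 21, 13}
dequeue → 36; now {21, 13}
insert 35 → {35, 21, 13}
dequeue → 35; now {21, 13}
insert 19 → {21, 19, 13}
insert 22 → {22, 21, 19, 13}
dequeue → 22; now {21, 19, 13}
dequeue → 21; now {19, 13}
dequeue → 19; now {13}
dequeue → 13; now {}
insert 27 → {27}
insert 38 → {38, 27}

33 → 29 → 25 → 36 → 35 → 22 → 21 → 19 → 13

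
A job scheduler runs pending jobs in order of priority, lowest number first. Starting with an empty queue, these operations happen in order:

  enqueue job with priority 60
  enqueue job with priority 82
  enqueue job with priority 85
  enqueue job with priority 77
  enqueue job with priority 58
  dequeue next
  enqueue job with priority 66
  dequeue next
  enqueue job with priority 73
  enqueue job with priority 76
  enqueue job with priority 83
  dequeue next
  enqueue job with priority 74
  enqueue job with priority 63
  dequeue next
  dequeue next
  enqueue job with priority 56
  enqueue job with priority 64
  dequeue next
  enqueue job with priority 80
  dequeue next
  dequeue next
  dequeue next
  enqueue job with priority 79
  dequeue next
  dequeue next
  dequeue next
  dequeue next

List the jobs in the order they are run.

58 → 60 → 66 → 63 → 73 → 56 → 64 → 74 → 76 → 77 → 79 → 80 → 82

insert 60 → {60}
insert 82 → {60, 82}
insert 85 → {60, 82, 85}
insert 77 → {60, 77, 82, 85}
insert 58 → {58, 60, 77, 82, 85}
dequeue next → 58; now {60, 77, 82, 85}
insert 66 → {60, 66, 77, 82, 85}
dequeue next → 60; now {66, 77, 82, 85}
insert 73 → {66, 73, 77, 82, 85}
insert 76 → {66, 73, 76, 77, 82, 85}
insert 83 → {66, 73, 76, 77, 82, 83, 85}
dequeue next → 66; now {73, 76, 77, 82, 83, 85}
insert 74 → {73, 74, 76, 77, 82, 83, 85}
insert 63 → {63, 73, 74, 76, 77, 82, 83, 85}
dequeue next → 63; now {73, 74, 76, 77, 82, 83, 85}
dequeue next → 73; now {74, 76, 77, 82, 83, 85}
insert 56 → {56, 74, 76, 77, 82, 83, 85}
insert 64 → {56, 64, 74, 76, 77, 82, 83, 85}
dequeue next → 56; now {64, 74, 76, 77, 82, 83, 85}
insert 80 → {64, 74, 76, 77, 80, 82, 83, 85}
dequeue next → 64; now {74, 76, 77, 80, 82, 83, 85}
dequeue next → 74; now {76, 77, 80, 82, 83, 85}
dequeue next → 76; now {77, 80, 82, 83, 85}
insert 79 → {77, 79, 80, 82, 83, 85}
dequeue next → 77; now {79, 80, 82, 83, 85}
dequeue next → 79; now {80, 82, 83, 85}
dequeue next → 80; now {82, 83, 85}
dequeue next → 82; now {83, 85}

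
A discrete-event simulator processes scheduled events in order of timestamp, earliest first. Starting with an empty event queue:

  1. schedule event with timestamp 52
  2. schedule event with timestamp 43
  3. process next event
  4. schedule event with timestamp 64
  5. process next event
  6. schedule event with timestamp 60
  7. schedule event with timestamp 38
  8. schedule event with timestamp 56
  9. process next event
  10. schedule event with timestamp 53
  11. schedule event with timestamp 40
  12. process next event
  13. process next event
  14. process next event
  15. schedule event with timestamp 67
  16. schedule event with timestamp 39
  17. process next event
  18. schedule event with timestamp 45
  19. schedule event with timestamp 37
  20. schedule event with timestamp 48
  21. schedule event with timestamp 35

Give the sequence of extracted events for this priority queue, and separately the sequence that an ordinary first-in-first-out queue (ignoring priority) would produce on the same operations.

insert 52 → {52}
insert 43 → {43, 52}
process next event → 43; now {52}
insert 64 → {52, 64}
process next event → 52; now {64}
insert 60 → {60, 64}
insert 38 → {38, 60, 64}
insert 56 → {38, 56, 60, 64}
process next event → 38; now {56, 60, 64}
insert 53 → {53, 56, 60, 64}
insert 40 → {40, 53, 56, 60, 64}
process next event → 40; now {53, 56, 60, 64}
process next event → 53; now {56, 60, 64}
process next event → 56; now {60, 64}
insert 67 → {60, 64, 67}
insert 39 → {39, 60, 64, 67}
process next event → 39; now {60, 64, 67}
insert 45 → {45, 60, 64, 67}
insert 37 → {37, 45, 60, 64, 67}
insert 48 → {37, 45, 48, 60, 64, 67}
insert 35 → {35, 37, 45, 48, 60, 64, 67}

priority queue: 43 → 52 → 38 → 40 → 53 → 56 → 39; FIFO queue: [52, 43, 64, 60, 38, 56, 53]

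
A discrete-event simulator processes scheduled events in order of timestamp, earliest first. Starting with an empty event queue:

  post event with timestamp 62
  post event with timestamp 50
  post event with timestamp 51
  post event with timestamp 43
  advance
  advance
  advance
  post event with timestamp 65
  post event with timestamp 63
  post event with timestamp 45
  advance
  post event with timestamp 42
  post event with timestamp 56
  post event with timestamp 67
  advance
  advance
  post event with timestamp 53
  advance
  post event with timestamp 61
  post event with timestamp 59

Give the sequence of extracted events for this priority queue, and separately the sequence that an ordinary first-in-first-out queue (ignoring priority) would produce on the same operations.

insert 62 → {62}
insert 50 → {50, 62}
insert 51 → {50, 51, 62}
insert 43 → {43, 50, 51, 62}
advance → 43; now {50, 51, 62}
advance → 50; now {51, 62}
advance → 51; now {62}
insert 65 → {62, 65}
insert 63 → {62, 63, 65}
insert 45 → {45, 62, 63, 65}
advance → 45; now {62, 63, 65}
insert 42 → {42, 62, 63, 65}
insert 56 → {42, 56, 62, 63, 65}
insert 67 → {42, 56, 62, 63, 65, 67}
advance → 42; now {56, 62, 63, 65, 67}
advance → 56; now {62, 63, 65, 67}
insert 53 → {53, 62, 63, 65, 67}
advance → 53; now {62, 63, 65, 67}
insert 61 → {61, 62, 63, 65, 67}
insert 59 → {59, 61, 62, 63, 65, 67}

priority queue: [43, 50, 51, 45, 42, 56, 53]; FIFO queue: [62, 50, 51, 43, 65, 63, 45]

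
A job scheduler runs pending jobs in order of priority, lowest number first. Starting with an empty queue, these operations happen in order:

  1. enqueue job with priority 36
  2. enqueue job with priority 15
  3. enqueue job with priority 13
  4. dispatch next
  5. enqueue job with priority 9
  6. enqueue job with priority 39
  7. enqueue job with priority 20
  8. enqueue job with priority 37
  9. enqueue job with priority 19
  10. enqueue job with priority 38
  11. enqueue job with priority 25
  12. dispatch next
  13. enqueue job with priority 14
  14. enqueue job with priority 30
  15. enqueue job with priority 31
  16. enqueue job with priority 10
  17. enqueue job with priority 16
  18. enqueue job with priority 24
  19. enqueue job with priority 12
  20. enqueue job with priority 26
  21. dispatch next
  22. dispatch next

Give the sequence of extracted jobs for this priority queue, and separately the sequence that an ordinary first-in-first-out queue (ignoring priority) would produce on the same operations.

priority queue: 13, 9, 10, 12; FIFO queue: 36 → 15 → 13 → 9

insert 36 → {36}
insert 15 → {15, 36}
insert 13 → {13, 15, 36}
dispatch next → 13; now {15, 36}
insert 9 → {9, 15, 36}
insert 39 → {9, 15, 36, 39}
insert 20 → {9, 15, 20, 36, 39}
insert 37 → {9, 15, 20, 36, 37, 39}
insert 19 → {9, 15, 19, 20, 36, 37, 39}
insert 38 → {9, 15, 19, 20, 36, 37, 38, 39}
insert 25 → {9, 15, 19, 20, 25, 36, 37, 38, 39}
dispatch next → 9; now {15, 19, 20, 25, 36, 37, 38, 39}
insert 14 → {14, 15, 19, 20, 25, 36, 37, 38, 39}
insert 30 → {14, 15, 19, 20, 25, 30, 36, 37, 38, 39}
insert 31 → {14, 15, 19, 20, 25, 30, 31, 36, 37, 38, 39}
insert 10 → {10, 14, 15, 19, 20, 25, 30, 31, 36, 37, 38, 39}
insert 16 → {10, 14, 15, 16, 19, 20, 25, 30, 31, 36, 37, 38, 39}
insert 24 → {10, 14, 15, 16, 19, 20, 24, 25, 30, 31, 36, 37, 38, 39}
insert 12 → {10, 12, 14, 15, 16, 19, 20, 24, 25, 30, 31, 36, 37, 38, 39}
insert 26 → {10, 12, 14, 15, 16, 19, 20, 24, 25, 26, 30, 31, 36, 37, 38, 39}
dispatch next → 10; now {12, 14, 15, 16, 19, 20, 24, 25, 26, 30, 31, 36, 37, 38, 39}
dispatch next → 12; now {14, 15, 16, 19, 20, 24, 25, 26, 30, 31, 36, 37, 38, 39}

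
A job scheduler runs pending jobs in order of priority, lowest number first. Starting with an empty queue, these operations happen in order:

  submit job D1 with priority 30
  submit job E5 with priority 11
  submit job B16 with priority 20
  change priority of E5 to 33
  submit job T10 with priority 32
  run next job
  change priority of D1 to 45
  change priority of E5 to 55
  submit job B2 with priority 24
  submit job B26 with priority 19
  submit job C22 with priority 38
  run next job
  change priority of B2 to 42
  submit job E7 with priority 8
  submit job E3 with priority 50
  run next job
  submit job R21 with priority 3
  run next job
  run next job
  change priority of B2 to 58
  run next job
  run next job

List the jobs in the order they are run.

[B16, B26, E7, R21, T10, C22, D1]

add D1 (priority 30) → {D1:30}
add E5 (priority 11) → {E5:11, D1:30}
add B16 (priority 20) → {E5:11, B16:20, D1:30}
update E5 to priority 33 → {B16:20, D1:30, E5:33}
add T10 (priority 32) → {B16:20, D1:30, T10:32, E5:33}
run next job → B16; now {D1:30, T10:32, E5:33}
update D1 to priority 45 → {T10:32, E5:33, D1:45}
update E5 to priority 55 → {T10:32, D1:45, E5:55}
add B2 (priority 24) → {B2:24, T10:32, D1:45, E5:55}
add B26 (priority 19) → {B26:19, B2:24, T10:32, D1:45, E5:55}
add C22 (priority 38) → {B26:19, B2:24, T10:32, C22:38, D1:45, E5:55}
run next job → B26; now {B2:24, T10:32, C22:38, D1:45, E5:55}
update B2 to priority 42 → {T10:32, C22:38, B2:42, D1:45, E5:55}
add E7 (priority 8) → {E7:8, T10:32, C22:38, B2:42, D1:45, E5:55}
add E3 (priority 50) → {E7:8, T10:32, C22:38, B2:42, D1:45, E3:50, E5:55}
run next job → E7; now {T10:32, C22:38, B2:42, D1:45, E3:50, E5:55}
add R21 (priority 3) → {R21:3, T10:32, C22:38, B2:42, D1:45, E3:50, E5:55}
run next job → R21; now {T10:32, C22:38, B2:42, D1:45, E3:50, E5:55}
run next job → T10; now {C22:38, B2:42, D1:45, E3:50, E5:55}
update B2 to priority 58 → {C22:38, D1:45, E3:50, E5:55, B2:58}
run next job → C22; now {D1:45, E3:50, E5:55, B2:58}
run next job → D1; now {E3:50, E5:55, B2:58}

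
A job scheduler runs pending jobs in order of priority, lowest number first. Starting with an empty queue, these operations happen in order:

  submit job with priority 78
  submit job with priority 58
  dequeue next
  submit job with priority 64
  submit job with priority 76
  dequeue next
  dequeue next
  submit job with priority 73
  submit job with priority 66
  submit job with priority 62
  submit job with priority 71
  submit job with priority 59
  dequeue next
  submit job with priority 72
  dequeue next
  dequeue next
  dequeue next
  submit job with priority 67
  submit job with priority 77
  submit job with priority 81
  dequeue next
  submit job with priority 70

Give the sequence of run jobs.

insert 78 → {78}
insert 58 → {58, 78}
dequeue next → 58; now {78}
insert 64 → {64, 78}
insert 76 → {64, 76, 78}
dequeue next → 64; now {76, 78}
dequeue next → 76; now {78}
insert 73 → {73, 78}
insert 66 → {66, 73, 78}
insert 62 → {62, 66, 73, 78}
insert 71 → {62, 66, 71, 73, 78}
insert 59 → {59, 62, 66, 71, 73, 78}
dequeue next → 59; now {62, 66, 71, 73, 78}
insert 72 → {62, 66, 71, 72, 73, 78}
dequeue next → 62; now {66, 71, 72, 73, 78}
dequeue next → 66; now {71, 72, 73, 78}
dequeue next → 71; now {72, 73, 78}
insert 67 → {67, 72, 73, 78}
insert 77 → {67, 72, 73, 77, 78}
insert 81 → {67, 72, 73, 77, 78, 81}
dequeue next → 67; now {72, 73, 77, 78, 81}
insert 70 → {70, 72, 73, 77, 78, 81}

58, 64, 76, 59, 62, 66, 71, 67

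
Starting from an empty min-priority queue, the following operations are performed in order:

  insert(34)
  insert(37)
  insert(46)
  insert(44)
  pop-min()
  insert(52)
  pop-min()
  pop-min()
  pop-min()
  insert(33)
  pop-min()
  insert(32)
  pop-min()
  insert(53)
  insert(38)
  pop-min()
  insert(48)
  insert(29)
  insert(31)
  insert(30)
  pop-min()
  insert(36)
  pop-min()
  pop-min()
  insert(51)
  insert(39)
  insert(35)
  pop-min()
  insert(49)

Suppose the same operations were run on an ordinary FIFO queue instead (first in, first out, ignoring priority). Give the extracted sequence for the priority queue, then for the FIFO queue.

priority queue: 34 → 37 → 44 → 46 → 33 → 32 → 38 → 29 → 30 → 31 → 35; FIFO queue: 34, 37, 46, 44, 52, 33, 32, 53, 38, 48, 29

insert 34 → {34}
insert 37 → {34, 37}
insert 46 → {34, 37, 46}
insert 44 → {34, 37, 44, 46}
pop-min → 34; now {37, 44, 46}
insert 52 → {37, 44, 46, 52}
pop-min → 37; now {44, 46, 52}
pop-min → 44; now {46, 52}
pop-min → 46; now {52}
insert 33 → {33, 52}
pop-min → 33; now {52}
insert 32 → {32, 52}
pop-min → 32; now {52}
insert 53 → {52, 53}
insert 38 → {38, 52, 53}
pop-min → 38; now {52, 53}
insert 48 → {48, 52, 53}
insert 29 → {29, 48, 52, 53}
insert 31 → {29, 31, 48, 52, 53}
insert 30 → {29, 30, 31, 48, 52, 53}
pop-min → 29; now {30, 31, 48, 52, 53}
insert 36 → {30, 31, 36, 48, 52, 53}
pop-min → 30; now {31, 36, 48, 52, 53}
pop-min → 31; now {36, 48, 52, 53}
insert 51 → {36, 48, 51, 52, 53}
insert 39 → {36, 39, 48, 51, 52, 53}
insert 35 → {35, 36, 39, 48, 51, 52, 53}
pop-min → 35; now {36, 39, 48, 51, 52, 53}
insert 49 → {36, 39, 48, 49, 51, 52, 53}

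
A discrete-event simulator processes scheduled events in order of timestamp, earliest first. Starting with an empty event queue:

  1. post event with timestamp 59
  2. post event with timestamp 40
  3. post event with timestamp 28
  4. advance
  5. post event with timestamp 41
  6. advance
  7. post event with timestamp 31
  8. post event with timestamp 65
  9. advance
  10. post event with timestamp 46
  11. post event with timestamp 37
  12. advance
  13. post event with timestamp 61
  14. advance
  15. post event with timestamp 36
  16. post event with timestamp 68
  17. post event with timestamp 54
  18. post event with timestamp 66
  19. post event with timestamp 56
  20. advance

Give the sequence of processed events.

insert 59 → {59}
insert 40 → {40, 59}
insert 28 → {28, 40, 59}
advance → 28; now {40, 59}
insert 41 → {40, 41, 59}
advance → 40; now {41, 59}
insert 31 → {31, 41, 59}
insert 65 → {31, 41, 59, 65}
advance → 31; now {41, 59, 65}
insert 46 → {41, 46, 59, 65}
insert 37 → {37, 41, 46, 59, 65}
advance → 37; now {41, 46, 59, 65}
insert 61 → {41, 46, 59, 61, 65}
advance → 41; now {46, 59, 61, 65}
insert 36 → {36, 46, 59, 61, 65}
insert 68 → {36, 46, 59, 61, 65, 68}
insert 54 → {36, 46, 54, 59, 61, 65, 68}
insert 66 → {36, 46, 54, 59, 61, 65, 66, 68}
insert 56 → {36, 46, 54, 56, 59, 61, 65, 66, 68}
advance → 36; now {46, 54, 56, 59, 61, 65, 66, 68}

28, 40, 31, 37, 41, 36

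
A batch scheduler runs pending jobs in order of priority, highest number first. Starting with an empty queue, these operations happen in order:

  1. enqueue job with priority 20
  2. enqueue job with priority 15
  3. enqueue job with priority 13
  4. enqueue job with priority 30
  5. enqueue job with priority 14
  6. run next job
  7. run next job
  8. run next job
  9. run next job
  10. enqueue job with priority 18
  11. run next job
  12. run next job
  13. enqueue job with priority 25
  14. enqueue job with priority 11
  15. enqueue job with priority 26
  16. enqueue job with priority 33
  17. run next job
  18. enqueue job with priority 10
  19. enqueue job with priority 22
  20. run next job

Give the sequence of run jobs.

30, 20, 15, 14, 18, 13, 33, 26

insert 20 → {20}
insert 15 → {20, 15}
insert 13 → {20, 15, 13}
insert 30 → {30, 20, 15, 13}
insert 14 → {30, 20, 15, 14, 13}
run next job → 30; now {20, 15, 14, 13}
run next job → 20; now {15, 14, 13}
run next job → 15; now {14, 13}
run next job → 14; now {13}
insert 18 → {18, 13}
run next job → 18; now {13}
run next job → 13; now {}
insert 25 → {25}
insert 11 → {25, 11}
insert 26 → {26, 25, 11}
insert 33 → {33, 26, 25, 11}
run next job → 33; now {26, 25, 11}
insert 10 → {26, 25, 11, 10}
insert 22 → {26, 25, 22, 11, 10}
run next job → 26; now {25, 22, 11, 10}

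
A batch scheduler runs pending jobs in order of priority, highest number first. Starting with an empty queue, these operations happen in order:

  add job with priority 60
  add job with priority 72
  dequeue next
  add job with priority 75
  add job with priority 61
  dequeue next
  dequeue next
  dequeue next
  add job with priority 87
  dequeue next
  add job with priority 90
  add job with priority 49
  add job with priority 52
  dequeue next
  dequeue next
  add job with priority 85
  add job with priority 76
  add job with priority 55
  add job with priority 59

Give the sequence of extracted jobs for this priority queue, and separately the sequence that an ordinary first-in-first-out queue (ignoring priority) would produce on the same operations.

priority queue: 72, 75, 61, 60, 87, 90, 52; FIFO queue: [60, 72, 75, 61, 87, 90, 49]

insert 60 → {60}
insert 72 → {72, 60}
dequeue next → 72; now {60}
insert 75 → {75, 60}
insert 61 → {75, 61, 60}
dequeue next → 75; now {61, 60}
dequeue next → 61; now {60}
dequeue next → 60; now {}
insert 87 → {87}
dequeue next → 87; now {}
insert 90 → {90}
insert 49 → {90, 49}
insert 52 → {90, 52, 49}
dequeue next → 90; now {52, 49}
dequeue next → 52; now {49}
insert 85 → {85, 49}
insert 76 → {85, 76, 49}
insert 55 → {85, 76, 55, 49}
insert 59 → {85, 76, 59, 55, 49}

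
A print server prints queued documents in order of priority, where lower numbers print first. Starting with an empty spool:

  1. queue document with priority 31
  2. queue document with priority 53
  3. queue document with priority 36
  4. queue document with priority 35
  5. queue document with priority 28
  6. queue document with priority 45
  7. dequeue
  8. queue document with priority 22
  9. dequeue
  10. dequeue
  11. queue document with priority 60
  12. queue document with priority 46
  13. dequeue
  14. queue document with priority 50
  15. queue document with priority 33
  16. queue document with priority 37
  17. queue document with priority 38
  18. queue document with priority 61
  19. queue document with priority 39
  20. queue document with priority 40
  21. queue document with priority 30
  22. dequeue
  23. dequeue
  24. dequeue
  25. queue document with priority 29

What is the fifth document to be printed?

30

insert 31 → {31}
insert 53 → {31, 53}
insert 36 → {31, 36, 53}
insert 35 → {31, 35, 36, 53}
insert 28 → {28, 31, 35, 36, 53}
insert 45 → {28, 31, 35, 36, 45, 53}
dequeue → 28; now {31, 35, 36, 45, 53}
insert 22 → {22, 31, 35, 36, 45, 53}
dequeue → 22; now {31, 35, 36, 45, 53}
dequeue → 31; now {35, 36, 45, 53}
insert 60 → {35, 36, 45, 53, 60}
insert 46 → {35, 36, 45, 46, 53, 60}
dequeue → 35; now {36, 45, 46, 53, 60}
insert 50 → {36, 45, 46, 50, 53, 60}
insert 33 → {33, 36, 45, 46, 50, 53, 60}
insert 37 → {33, 36, 37, 45, 46, 50, 53, 60}
insert 38 → {33, 36, 37, 38, 45, 46, 50, 53, 60}
insert 61 → {33, 36, 37, 38, 45, 46, 50, 53, 60, 61}
insert 39 → {33, 36, 37, 38, 39, 45, 46, 50, 53, 60, 61}
insert 40 → {33, 36, 37, 38, 39, 40, 45, 46, 50, 53, 60, 61}
insert 30 → {30, 33, 36, 37, 38, 39, 40, 45, 46, 50, 53, 60, 61}
dequeue → 30; now {33, 36, 37, 38, 39, 40, 45, 46, 50, 53, 60, 61}
dequeue → 33; now {36, 37, 38, 39, 40, 45, 46, 50, 53, 60, 61}
dequeue → 36; now {37, 38, 39, 40, 45, 46, 50, 53, 60, 61}
insert 29 → {29, 37, 38, 39, 40, 45, 46, 50, 53, 60, 61}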